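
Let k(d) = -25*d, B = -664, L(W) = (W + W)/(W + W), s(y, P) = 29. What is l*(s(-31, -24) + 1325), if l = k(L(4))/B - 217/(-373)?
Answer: 103860601/123836 ≈ 838.69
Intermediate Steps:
L(W) = 1 (L(W) = (2*W)/((2*W)) = (2*W)*(1/(2*W)) = 1)
l = 153413/247672 (l = -25*1/(-664) - 217/(-373) = -25*(-1/664) - 217*(-1/373) = 25/664 + 217/373 = 153413/247672 ≈ 0.61942)
l*(s(-31, -24) + 1325) = 153413*(29 + 1325)/247672 = (153413/247672)*1354 = 103860601/123836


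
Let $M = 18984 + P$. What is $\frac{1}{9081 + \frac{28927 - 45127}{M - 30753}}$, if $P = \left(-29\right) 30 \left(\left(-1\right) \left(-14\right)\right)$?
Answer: $\frac{887}{8055447} \approx 0.00011011$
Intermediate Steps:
$P = -12180$ ($P = \left(-870\right) 14 = -12180$)
$M = 6804$ ($M = 18984 - 12180 = 6804$)
$\frac{1}{9081 + \frac{28927 - 45127}{M - 30753}} = \frac{1}{9081 + \frac{28927 - 45127}{6804 - 30753}} = \frac{1}{9081 - \frac{16200}{-23949}} = \frac{1}{9081 - - \frac{600}{887}} = \frac{1}{9081 + \frac{600}{887}} = \frac{1}{\frac{8055447}{887}} = \frac{887}{8055447}$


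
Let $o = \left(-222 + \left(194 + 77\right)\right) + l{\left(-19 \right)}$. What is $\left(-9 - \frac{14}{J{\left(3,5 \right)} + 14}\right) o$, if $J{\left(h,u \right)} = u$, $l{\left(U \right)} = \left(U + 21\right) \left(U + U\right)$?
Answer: $\frac{4995}{19} \approx 262.89$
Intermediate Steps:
$l{\left(U \right)} = 2 U \left(21 + U\right)$ ($l{\left(U \right)} = \left(21 + U\right) 2 U = 2 U \left(21 + U\right)$)
$o = -27$ ($o = \left(-222 + \left(194 + 77\right)\right) + 2 \left(-19\right) \left(21 - 19\right) = \left(-222 + 271\right) + 2 \left(-19\right) 2 = 49 - 76 = -27$)
$\left(-9 - \frac{14}{J{\left(3,5 \right)} + 14}\right) o = \left(-9 - \frac{14}{5 + 14}\right) \left(-27\right) = \left(-9 - \frac{14}{19}\right) \left(-27\right) = \left(- \frac{185}{19}\right) \left(-27\right) = \frac{4995}{19}$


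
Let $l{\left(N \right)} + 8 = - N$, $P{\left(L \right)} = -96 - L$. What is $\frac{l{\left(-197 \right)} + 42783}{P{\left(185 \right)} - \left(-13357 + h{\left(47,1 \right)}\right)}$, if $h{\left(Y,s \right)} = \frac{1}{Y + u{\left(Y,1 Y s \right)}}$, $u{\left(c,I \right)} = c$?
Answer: $\frac{4039368}{1229143} \approx 3.2863$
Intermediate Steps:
$h{\left(Y,s \right)} = \frac{1}{2 Y}$ ($h{\left(Y,s \right)} = \frac{1}{Y + Y} = \frac{1}{2 Y}$)
$l{\left(N \right)} = -8 - N$
$\frac{l{\left(-197 \right)} + 42783}{P{\left(185 \right)} - \left(-13357 + h{\left(47,1 \right)}\right)} = \frac{\left(-8 - -197\right) + 42783}{\left(-96 - 185\right) + \left(13357 - \frac{1}{2 \cdot 47}\right)} = \frac{\left(-8 + 197\right) + 42783}{\left(-96 - 185\right) + \left(13357 - \frac{1}{2} \cdot \frac{1}{47}\right)} = \frac{189 + 42783}{-281 + \left(13357 - \frac{1}{94}\right)} = \frac{42972}{-281 + \left(13357 - \frac{1}{94}\right)} = \frac{42972}{-281 + \frac{1255557}{94}} = \frac{42972}{\frac{1229143}{94}} = 42972 \cdot \frac{94}{1229143} = \frac{4039368}{1229143}$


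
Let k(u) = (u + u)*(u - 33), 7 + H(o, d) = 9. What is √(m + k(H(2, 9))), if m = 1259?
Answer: √1135 ≈ 33.690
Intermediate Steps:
H(o, d) = 2 (H(o, d) = -7 + 9 = 2)
k(u) = 2*u*(-33 + u) (k(u) = (2*u)*(-33 + u) = 2*u*(-33 + u))
√(m + k(H(2, 9))) = √(1259 + 2*2*(-33 + 2)) = √(1259 + 2*2*(-31)) = √(1259 - 124) = √1135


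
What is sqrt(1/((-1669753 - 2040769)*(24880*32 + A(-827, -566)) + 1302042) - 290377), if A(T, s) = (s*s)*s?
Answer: I*sqrt(130289243229519740555429645836694778)/669843232087434 ≈ 538.87*I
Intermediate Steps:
A(T, s) = s**3 (A(T, s) = s**2*s = s**3)
sqrt(1/((-1669753 - 2040769)*(24880*32 + A(-827, -566)) + 1302042) - 290377) = sqrt(1/((-1669753 - 2040769)*(24880*32 + (-566)**3) + 1302042) - 290377) = sqrt(1/(-3710522*(796160 - 181321496) + 1302042) - 290377) = sqrt(1/(-3710522*(-180525336) + 1302042) - 290377) = sqrt(1/(669843230785392 + 1302042) - 290377) = sqrt(1/669843232087434 - 290377) = sqrt(-194507068203852822617/669843232087434) = I*sqrt(130289243229519740555429645836694778)/669843232087434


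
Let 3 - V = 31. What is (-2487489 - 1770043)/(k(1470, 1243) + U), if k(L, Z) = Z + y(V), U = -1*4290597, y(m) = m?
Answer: 2128766/2144691 ≈ 0.99257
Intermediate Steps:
V = -28 (V = 3 - 1*31 = 3 - 31 = -28)
U = -4290597
k(L, Z) = -28 + Z (k(L, Z) = Z - 28 = -28 + Z)
(-2487489 - 1770043)/(k(1470, 1243) + U) = (-2487489 - 1770043)/((-28 + 1243) - 4290597) = -4257532/(1215 - 4290597) = -4257532/(-4289382) = -4257532*(-1/4289382) = 2128766/2144691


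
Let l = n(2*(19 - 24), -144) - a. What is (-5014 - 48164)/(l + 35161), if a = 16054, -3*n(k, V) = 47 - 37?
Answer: -159534/57311 ≈ -2.7837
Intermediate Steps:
n(k, V) = -10/3 (n(k, V) = -(47 - 37)/3 = -1/3*10 = -10/3)
l = -48172/3 (l = -10/3 - 1*16054 = -10/3 - 16054 = -48172/3 ≈ -16057.)
(-5014 - 48164)/(l + 35161) = (-5014 - 48164)/(-48172/3 + 35161) = -53178/57311/3 = -53178*3/57311 = -159534/57311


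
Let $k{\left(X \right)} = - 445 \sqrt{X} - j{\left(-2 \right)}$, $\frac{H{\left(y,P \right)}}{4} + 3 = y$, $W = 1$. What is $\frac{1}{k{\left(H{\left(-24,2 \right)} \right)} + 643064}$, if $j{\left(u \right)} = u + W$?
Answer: $\frac{42871}{27570265395} + \frac{178 i \sqrt{3}}{27570265395} \approx 1.555 \cdot 10^{-6} + 1.1183 \cdot 10^{-8} i$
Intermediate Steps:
$H{\left(y,P \right)} = -12 + 4 y$
$j{\left(u \right)} = 1 + u$ ($j{\left(u \right)} = u + 1 = 1 + u$)
$k{\left(X \right)} = 1 - 445 \sqrt{X}$ ($k{\left(X \right)} = - 445 \sqrt{X} - \left(1 - 2\right) = - 445 \sqrt{X} - -1 = - 445 \sqrt{X} + 1 = 1 - 445 \sqrt{X}$)
$\frac{1}{k{\left(H{\left(-24,2 \right)} \right)} + 643064} = \frac{1}{\left(1 - 445 \sqrt{-12 + 4 \left(-24\right)}\right) + 643064} = \frac{1}{\left(1 - 445 \sqrt{-12 - 96}\right) + 643064} = \frac{1}{\left(1 - 445 \sqrt{-108}\right) + 643064} = \frac{1}{\left(1 - 445 \cdot 6 i \sqrt{3}\right) + 643064} = \frac{1}{\left(1 - 2670 i \sqrt{3}\right) + 643064} = \frac{1}{643065 - 2670 i \sqrt{3}}$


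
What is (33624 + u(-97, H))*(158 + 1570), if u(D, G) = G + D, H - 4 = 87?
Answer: 58091904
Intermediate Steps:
H = 91 (H = 4 + 87 = 91)
u(D, G) = D + G
(33624 + u(-97, H))*(158 + 1570) = (33624 + (-97 + 91))*(158 + 1570) = (33624 - 6)*1728 = 33618*1728 = 58091904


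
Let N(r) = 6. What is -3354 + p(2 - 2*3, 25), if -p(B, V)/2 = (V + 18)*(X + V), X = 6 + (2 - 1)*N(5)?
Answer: -6536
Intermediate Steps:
X = 12 (X = 6 + (2 - 1)*6 = 6 + 1*6 = 6 + 6 = 12)
p(B, V) = -2*(12 + V)*(18 + V) (p(B, V) = -2*(V + 18)*(12 + V) = -2*(18 + V)*(12 + V) = -2*(12 + V)*(18 + V))
-3354 + p(2 - 2*3, 25) = -3354 + (-432 - 60*25 - 2*25²) = -3354 + (-432 - 1500 - 2*625) = -3354 + (-432 - 1500 - 1250) = -3354 - 3182 = -6536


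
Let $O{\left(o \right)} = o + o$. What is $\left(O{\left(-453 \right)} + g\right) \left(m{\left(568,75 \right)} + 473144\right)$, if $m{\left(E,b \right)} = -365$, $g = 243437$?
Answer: $114663563649$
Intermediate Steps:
$O{\left(o \right)} = 2 o$
$\left(O{\left(-453 \right)} + g\right) \left(m{\left(568,75 \right)} + 473144\right) = \left(2 \left(-453\right) + 243437\right) \left(-365 + 473144\right) = \left(-906 + 243437\right) 472779 = 242531 \cdot 472779 = 114663563649$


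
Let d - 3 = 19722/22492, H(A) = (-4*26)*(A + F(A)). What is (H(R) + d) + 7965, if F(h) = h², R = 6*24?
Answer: -24331295931/11246 ≈ -2.1636e+6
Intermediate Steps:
R = 144
H(A) = -104*A - 104*A² (H(A) = (-4*26)*(A + A²) = -104*(A + A²) = -104*A - 104*A²)
d = 43599/11246 (d = 3 + 19722/22492 = 3 + 19722*(1/22492) = 3 + 9861/11246 = 43599/11246 ≈ 3.8768)
(H(R) + d) + 7965 = (104*144*(-1 - 1*144) + 43599/11246) + 7965 = (104*144*(-1 - 144) + 43599/11246) + 7965 = (104*144*(-145) + 43599/11246) + 7965 = (-2171520 + 43599/11246) + 7965 = -24420870321/11246 + 7965 = -24331295931/11246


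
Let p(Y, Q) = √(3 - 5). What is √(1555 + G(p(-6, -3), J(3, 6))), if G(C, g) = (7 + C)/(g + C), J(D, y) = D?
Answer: 2*√((1168 + 389*I*√2)/(3 + I*√2)) ≈ 39.46 - 0.0065162*I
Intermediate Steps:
p(Y, Q) = I*√2 (p(Y, Q) = √(-2) = I*√2)
G(C, g) = (7 + C)/(C + g)
√(1555 + G(p(-6, -3), J(3, 6))) = √(1555 + (7 + I*√2)/(I*√2 + 3)) = √(1555 + (7 + I*√2)/(3 + I*√2))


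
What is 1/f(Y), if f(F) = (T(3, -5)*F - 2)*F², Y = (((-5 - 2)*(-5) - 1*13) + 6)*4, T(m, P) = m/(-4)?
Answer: -1/1078784 ≈ -9.2697e-7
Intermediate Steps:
T(m, P) = -m/4 (T(m, P) = m*(-¼) = -m/4)
Y = 112 (Y = ((-7*(-5) - 13) + 6)*4 = ((35 - 13) + 6)*4 = (22 + 6)*4 = 28*4 = 112)
f(F) = F²*(-2 - 3*F/4) (f(F) = ((-¼*3)*F - 2)*F² = (-3*F/4 - 2)*F² = (-2 - 3*F/4)*F² = F²*(-2 - 3*F/4))
1/f(Y) = 1/((¼)*112²*(-8 - 3*112)) = 1/((¼)*12544*(-8 - 336)) = 1/((¼)*12544*(-344)) = 1/(-1078784) = -1/1078784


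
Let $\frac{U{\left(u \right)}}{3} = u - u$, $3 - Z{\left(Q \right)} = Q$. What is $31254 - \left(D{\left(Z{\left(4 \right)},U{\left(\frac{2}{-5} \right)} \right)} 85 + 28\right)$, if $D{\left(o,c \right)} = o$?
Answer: $31311$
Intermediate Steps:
$Z{\left(Q \right)} = 3 - Q$
$U{\left(u \right)} = 0$ ($U{\left(u \right)} = 3 \left(u - u\right) = 3 \cdot 0 = 0$)
$31254 - \left(D{\left(Z{\left(4 \right)},U{\left(\frac{2}{-5} \right)} \right)} 85 + 28\right) = 31254 - \left(\left(3 - 4\right) 85 + 28\right) = 31254 - \left(\left(-1\right) 85 + 28\right) = 31254 - \left(-85 + 28\right) = 31254 - -57 = 31254 + 57 = 31311$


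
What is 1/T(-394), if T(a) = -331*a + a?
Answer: 1/130020 ≈ 7.6911e-6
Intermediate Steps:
T(a) = -330*a
1/T(-394) = 1/(-330*(-394)) = 1/130020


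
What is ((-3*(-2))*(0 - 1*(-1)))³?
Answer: 216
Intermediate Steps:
((-3*(-2))*(0 - 1*(-1)))³ = (6*(0 + 1))³ = (6*1)³ = 6³ = 216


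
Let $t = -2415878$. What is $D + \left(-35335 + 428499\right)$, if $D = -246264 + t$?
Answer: $-2268978$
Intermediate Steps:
$D = -2662142$ ($D = -246264 - 2415878 = -2662142$)
$D + \left(-35335 + 428499\right) = -2662142 + \left(-35335 + 428499\right) = -2662142 + 393164 = -2268978$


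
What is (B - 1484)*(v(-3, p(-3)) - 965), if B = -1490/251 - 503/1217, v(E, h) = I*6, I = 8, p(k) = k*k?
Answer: 417466644287/305467 ≈ 1.3667e+6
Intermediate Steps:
p(k) = k²
v(E, h) = 48 (v(E, h) = 8*6 = 48)
B = -1939583/305467 (B = -1490*1/251 - 503*1/1217 = -1490/251 - 503/1217 = -1939583/305467 ≈ -6.3496)
(B - 1484)*(v(-3, p(-3)) - 965) = (-1939583/305467 - 1484)*(48 - 965) = -455252611/305467*(-917) = 417466644287/305467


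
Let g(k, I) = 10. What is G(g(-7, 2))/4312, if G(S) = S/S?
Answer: 1/4312 ≈ 0.00023191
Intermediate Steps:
G(S) = 1
G(g(-7, 2))/4312 = 1/4312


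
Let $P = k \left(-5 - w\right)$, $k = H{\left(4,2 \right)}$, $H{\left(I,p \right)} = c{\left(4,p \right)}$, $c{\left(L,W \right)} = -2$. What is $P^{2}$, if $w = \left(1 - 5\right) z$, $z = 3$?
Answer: $196$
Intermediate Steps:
$H{\left(I,p \right)} = -2$
$k = -2$
$w = -12$ ($w = \left(1 - 5\right) 3 = \left(-4\right) 3 = -12$)
$P = -14$ ($P = - 2 \left(-5 - -12\right) = - 2 \left(-5 + 12\right) = \left(-2\right) 7 = -14$)
$P^{2} = \left(-14\right)^{2} = 196$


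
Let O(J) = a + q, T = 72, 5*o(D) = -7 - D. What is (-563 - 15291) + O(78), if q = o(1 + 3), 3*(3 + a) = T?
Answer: -79176/5 ≈ -15835.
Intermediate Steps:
o(D) = -7/5 - D/5 (o(D) = (-7 - D)/5 = -7/5 - D/5)
a = 21 (a = -3 + (⅓)*72 = -3 + 24 = 21)
q = -11/5 (q = -7/5 - (1 + 3)/5 = -7/5 - ⅕*4 = -7/5 - ⅘ = -11/5 ≈ -2.2000)
O(J) = 94/5 (O(J) = 21 - 11/5 = 94/5)
(-563 - 15291) + O(78) = (-563 - 15291) + 94/5 = -15854 + 94/5 = -79176/5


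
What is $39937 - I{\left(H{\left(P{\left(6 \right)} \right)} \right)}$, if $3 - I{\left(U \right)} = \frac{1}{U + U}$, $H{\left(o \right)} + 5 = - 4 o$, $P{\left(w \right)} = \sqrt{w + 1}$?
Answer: $\frac{6948521}{174} - \frac{2 \sqrt{7}}{87} \approx 39934.0$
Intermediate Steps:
$P{\left(w \right)} = \sqrt{1 + w}$
$H{\left(o \right)} = -5 - 4 o$
$I{\left(U \right)} = 3 - \frac{1}{2 U}$ ($I{\left(U \right)} = 3 - \frac{1}{U + U} = 3 - \frac{1}{2 U}$)
$39937 - I{\left(H{\left(P{\left(6 \right)} \right)} \right)} = 39937 - \left(3 - \frac{1}{2 \left(-5 - 4 \sqrt{1 + 6}\right)}\right) = 39937 - \left(3 - \frac{1}{2 \left(-5 - 4 \sqrt{7}\right)}\right) = 39934 + \frac{1}{2 \left(-5 - 4 \sqrt{7}\right)}$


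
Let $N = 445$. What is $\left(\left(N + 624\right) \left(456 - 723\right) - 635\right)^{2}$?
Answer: $81829179364$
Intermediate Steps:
$\left(\left(N + 624\right) \left(456 - 723\right) - 635\right)^{2} = \left(\left(445 + 624\right) \left(456 - 723\right) - 635\right)^{2} = \left(1069 \left(-267\right) - 635\right)^{2} = \left(-285423 - 635\right)^{2} = \left(-286058\right)^{2} = 81829179364$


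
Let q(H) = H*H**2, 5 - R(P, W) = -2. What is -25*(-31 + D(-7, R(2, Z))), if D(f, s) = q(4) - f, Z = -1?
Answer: -1000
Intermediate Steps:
R(P, W) = 7 (R(P, W) = 5 - 1*(-2) = 5 + 2 = 7)
q(H) = H**3
D(f, s) = 64 - f (D(f, s) = 4**3 - f = 64 - f)
-25*(-31 + D(-7, R(2, Z))) = -25*(-31 + (64 - 1*(-7))) = -25*(-31 + (64 + 7)) = -25*(-31 + 71) = -25*40 = -1000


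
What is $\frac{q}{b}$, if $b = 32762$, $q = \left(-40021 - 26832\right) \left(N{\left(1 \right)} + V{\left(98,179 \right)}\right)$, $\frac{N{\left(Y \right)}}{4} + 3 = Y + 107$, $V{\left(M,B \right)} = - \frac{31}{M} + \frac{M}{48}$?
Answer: $- \frac{33155678497}{38528112} \approx -860.56$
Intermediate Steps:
$V{\left(M,B \right)} = - \frac{31}{M} + \frac{M}{48}$ ($V{\left(M,B \right)} = - \frac{31}{M} + M \frac{1}{48} = - \frac{31}{M} + \frac{M}{48}$)
$N{\left(Y \right)} = 416 + 4 Y$ ($N{\left(Y \right)} = -12 + 4 \left(Y + 107\right) = -12 + 4 \left(107 + Y\right) = -12 + \left(428 + 4 Y\right) = 416 + 4 Y$)
$q = - \frac{33155678497}{1176}$ ($q = \left(-40021 - 26832\right) \left(\left(416 + 4 \cdot 1\right) + \left(- \frac{31}{98} + \frac{1}{48} \cdot 98\right)\right) = - 66853 \left(\left(416 + 4\right) + \left(\left(-31\right) \frac{1}{98} + \frac{49}{24}\right)\right) = - 66853 \left(420 + \left(- \frac{31}{98} + \frac{49}{24}\right)\right) = - 66853 \left(420 + \frac{2029}{1176}\right) = \left(-66853\right) \frac{495949}{1176} = - \frac{33155678497}{1176} \approx -2.8194 \cdot 10^{7}$)
$\frac{q}{b} = - \frac{33155678497}{1176 \cdot 32762} = \left(- \frac{33155678497}{1176}\right) \frac{1}{32762} = - \frac{33155678497}{38528112}$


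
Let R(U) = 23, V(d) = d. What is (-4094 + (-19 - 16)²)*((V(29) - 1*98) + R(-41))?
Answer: 131974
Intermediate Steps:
(-4094 + (-19 - 16)²)*((V(29) - 1*98) + R(-41)) = (-4094 + (-19 - 16)²)*((29 - 1*98) + 23) = (-4094 + (-35)²)*((29 - 98) + 23) = (-4094 + 1225)*(-69 + 23) = -2869*(-46) = 131974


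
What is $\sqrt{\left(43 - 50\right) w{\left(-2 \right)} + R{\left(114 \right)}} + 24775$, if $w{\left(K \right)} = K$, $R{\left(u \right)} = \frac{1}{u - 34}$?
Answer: $24775 + \frac{\sqrt{5605}}{20} \approx 24779.0$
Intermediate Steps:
$R{\left(u \right)} = \frac{1}{-34 + u}$
$\sqrt{\left(43 - 50\right) w{\left(-2 \right)} + R{\left(114 \right)}} + 24775 = \sqrt{\left(43 - 50\right) \left(-2\right) + \frac{1}{-34 + 114}} + 24775 = \sqrt{\left(-7\right) \left(-2\right) + \frac{1}{80}} + 24775 = \sqrt{14 + \frac{1}{80}} + 24775 = \sqrt{\frac{1121}{80}} + 24775 = \frac{\sqrt{5605}}{20} + 24775 = 24775 + \frac{\sqrt{5605}}{20}$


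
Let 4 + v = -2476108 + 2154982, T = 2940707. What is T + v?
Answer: 2619577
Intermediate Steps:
v = -321130 (v = -4 + (-2476108 + 2154982) = -4 - 321126 = -321130)
T + v = 2940707 - 321130 = 2619577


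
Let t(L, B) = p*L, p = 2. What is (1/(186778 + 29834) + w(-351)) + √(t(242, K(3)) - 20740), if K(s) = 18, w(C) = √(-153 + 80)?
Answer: 1/216612 + I*√73 + 4*I*√1266 ≈ 4.6166e-6 + 150.87*I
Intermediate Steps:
w(C) = I*√73 (w(C) = √(-73) = I*√73)
t(L, B) = 2*L
(1/(186778 + 29834) + w(-351)) + √(t(242, K(3)) - 20740) = (1/(186778 + 29834) + I*√73) + √(2*242 - 20740) = (1/216612 + I*√73) + √(484 - 20740) = (1/216612 + I*√73) + √(-20256) = (1/216612 + I*√73) + 4*I*√1266 = 1/216612 + I*√73 + 4*I*√1266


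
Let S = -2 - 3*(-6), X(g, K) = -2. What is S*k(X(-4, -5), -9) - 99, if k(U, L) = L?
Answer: -243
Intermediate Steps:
S = 16 (S = -2 + 18 = 16)
S*k(X(-4, -5), -9) - 99 = 16*(-9) - 99 = -144 - 99 = -243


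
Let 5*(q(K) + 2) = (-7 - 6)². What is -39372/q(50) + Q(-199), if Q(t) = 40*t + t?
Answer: -498047/53 ≈ -9397.1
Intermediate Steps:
Q(t) = 41*t
q(K) = 159/5 (q(K) = -2 + (-7 - 6)²/5 = -2 + (⅕)*(-13)² = -2 + (⅕)*169 = -2 + 169/5 = 159/5)
-39372/q(50) + Q(-199) = -39372/159/5 + 41*(-199) = -39372*5/159 - 8159 = -65620/53 - 8159 = -498047/53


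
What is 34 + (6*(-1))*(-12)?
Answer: 106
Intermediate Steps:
34 + (6*(-1))*(-12) = 34 - 6*(-12) = 34 + 72 = 106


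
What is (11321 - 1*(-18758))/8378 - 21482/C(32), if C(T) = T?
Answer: -44753417/67024 ≈ -667.72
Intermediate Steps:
(11321 - 1*(-18758))/8378 - 21482/C(32) = (11321 - 1*(-18758))/8378 - 21482/32 = (11321 + 18758)*(1/8378) - 21482*1/32 = 30079*(1/8378) - 10741/16 = 30079/8378 - 10741/16 = -44753417/67024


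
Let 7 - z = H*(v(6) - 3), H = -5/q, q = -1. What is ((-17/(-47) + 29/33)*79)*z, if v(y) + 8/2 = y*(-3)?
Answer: 607984/47 ≈ 12936.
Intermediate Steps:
v(y) = -4 - 3*y (v(y) = -4 + y*(-3) = -4 - 3*y)
H = 5 (H = -5/(-1) = -5*(-1) = 5)
z = 132 (z = 7 - 5*((-4 - 3*6) - 3) = 7 - 5*((-4 - 18) - 3) = 7 - 5*(-22 - 3) = 7 - 5*(-25) = 7 - 1*(-125) = 7 + 125 = 132)
((-17/(-47) + 29/33)*79)*z = ((-17/(-47) + 29/33)*79)*132 = ((-17*(-1/47) + 29*(1/33))*79)*132 = ((17/47 + 29/33)*79)*132 = ((1924/1551)*79)*132 = (151996/1551)*132 = 607984/47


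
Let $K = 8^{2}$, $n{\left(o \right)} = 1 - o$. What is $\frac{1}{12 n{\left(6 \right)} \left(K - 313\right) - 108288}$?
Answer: $- \frac{1}{93348} \approx -1.0713 \cdot 10^{-5}$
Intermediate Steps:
$K = 64$
$\frac{1}{12 n{\left(6 \right)} \left(K - 313\right) - 108288} = \frac{1}{12 \left(1 - 6\right) \left(64 - 313\right) - 108288} = \frac{1}{12 \left(1 - 6\right) \left(-249\right) - 108288} = \frac{1}{12 \left(-5\right) \left(-249\right) - 108288} = \frac{1}{\left(-60\right) \left(-249\right) - 108288} = \frac{1}{14940 - 108288} = \frac{1}{-93348} = - \frac{1}{93348}$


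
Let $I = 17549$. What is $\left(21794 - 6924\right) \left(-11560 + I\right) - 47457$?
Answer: $89008973$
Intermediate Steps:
$\left(21794 - 6924\right) \left(-11560 + I\right) - 47457 = \left(21794 - 6924\right) \left(-11560 + 17549\right) - 47457 = 14870 \cdot 5989 - 47457 = 89056430 - 47457 = 89008973$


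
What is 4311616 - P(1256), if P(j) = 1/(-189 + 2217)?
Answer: 8743957247/2028 ≈ 4.3116e+6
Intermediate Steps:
P(j) = 1/2028
4311616 - P(1256) = 4311616 - 1*1/2028 = 4311616 - 1/2028 = 8743957247/2028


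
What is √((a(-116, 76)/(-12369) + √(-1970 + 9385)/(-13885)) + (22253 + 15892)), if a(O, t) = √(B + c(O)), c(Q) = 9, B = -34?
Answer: √(1125119279075792387625 - 11923297000125*I - 2124296155485*√7415)/171743565 ≈ 195.31 - 1.0349e-6*I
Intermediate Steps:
a(O, t) = 5*I (a(O, t) = √(-34 + 9) = √(-25) = 5*I)
√((a(-116, 76)/(-12369) + √(-1970 + 9385)/(-13885)) + (22253 + 15892)) = √(((5*I)/(-12369) + √(-1970 + 9385)/(-13885)) + (22253 + 15892)) = √(((5*I)*(-1/12369) + √7415*(-1/13885)) + 38145) = √((-5*I/12369 - √7415/13885) + 38145) = √(38145 - 5*I/12369 - √7415/13885)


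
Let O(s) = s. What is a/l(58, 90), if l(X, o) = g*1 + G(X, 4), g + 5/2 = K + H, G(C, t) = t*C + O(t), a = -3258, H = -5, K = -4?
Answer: -6516/449 ≈ -14.512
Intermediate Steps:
G(C, t) = t + C*t (G(C, t) = t*C + t = C*t + t = t + C*t)
g = -23/2 (g = -5/2 + (-4 - 5) = -5/2 - 9 = -23/2 ≈ -11.500)
l(X, o) = -15/2 + 4*X (l(X, o) = -23/2*1 + 4*(1 + X) = -23/2 + (4 + 4*X) = -15/2 + 4*X)
a/l(58, 90) = -3258/(-15/2 + 4*58) = -3258/(-15/2 + 232) = -3258/449/2 = -3258*2/449 = -6516/449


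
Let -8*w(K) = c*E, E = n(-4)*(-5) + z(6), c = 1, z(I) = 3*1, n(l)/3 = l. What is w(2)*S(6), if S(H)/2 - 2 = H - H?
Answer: -63/2 ≈ -31.500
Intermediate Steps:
n(l) = 3*l
z(I) = 3
E = 63 (E = (3*(-4))*(-5) + 3 = -12*(-5) + 3 = 60 + 3 = 63)
w(K) = -63/8
S(H) = 4 (S(H) = 4 + 2*(H - H) = 4 + 2*0 = 4 + 0 = 4)
w(2)*S(6) = -63/8*4 = -63/2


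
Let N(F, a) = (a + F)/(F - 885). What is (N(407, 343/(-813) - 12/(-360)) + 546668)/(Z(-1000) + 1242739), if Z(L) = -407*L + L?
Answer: 708141691923/2135743525820 ≈ 0.33157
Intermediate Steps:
N(F, a) = (F + a)/(-885 + F)
Z(L) = -406*L
(N(407, 343/(-813) - 12/(-360)) + 546668)/(Z(-1000) + 1242739) = ((407 + (343/(-813) - 12/(-360)))/(-885 + 407) + 546668)/(-406*(-1000) + 1242739) = ((407 + (343*(-1/813) - 12*(-1/360)))/(-478) + 546668)/(406000 + 1242739) = (-(407 + (-343/813 + 1/30))/478 + 546668)/1648739 = (-(407 - 1053/2710)/478 + 546668)*(1/1648739) = (-1/478*1101917/2710 + 546668)*(1/1648739) = (-1101917/1295380 + 546668)*(1/1648739) = (708141691923/1295380)*(1/1648739) = 708141691923/2135743525820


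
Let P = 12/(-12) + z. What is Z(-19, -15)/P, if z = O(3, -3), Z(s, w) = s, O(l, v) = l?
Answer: -19/2 ≈ -9.5000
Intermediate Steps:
z = 3
P = 2 (P = 12/(-12) + 3 = 12*(-1/12) + 3 = -1 + 3 = 2)
Z(-19, -15)/P = -19/2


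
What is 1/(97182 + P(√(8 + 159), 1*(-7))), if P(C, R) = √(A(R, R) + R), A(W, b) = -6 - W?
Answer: 16197/1574056855 - I*√6/9444341130 ≈ 1.029e-5 - 2.5936e-10*I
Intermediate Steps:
P(C, R) = I*√6 (P(C, R) = √((-6 - R) + R) = √(-6) = I*√6)
1/(97182 + P(√(8 + 159), 1*(-7))) = 1/(97182 + I*√6)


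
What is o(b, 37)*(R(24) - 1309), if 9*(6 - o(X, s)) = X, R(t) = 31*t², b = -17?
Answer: 1174837/9 ≈ 1.3054e+5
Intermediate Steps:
o(X, s) = 6 - X/9
o(b, 37)*(R(24) - 1309) = (6 - ⅑*(-17))*(31*24² - 1309) = (6 + 17/9)*(31*576 - 1309) = 71*(17856 - 1309)/9 = (71/9)*16547 = 1174837/9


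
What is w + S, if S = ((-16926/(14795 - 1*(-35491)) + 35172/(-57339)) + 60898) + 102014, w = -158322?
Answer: 245033935551/53395351 ≈ 4589.0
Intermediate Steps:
S = 8698692696573/53395351 (S = ((-16926/(14795 + 35491) + 35172*(-1/57339)) + 60898) + 102014 = ((-16926/50286 - 3908/6371) + 60898) + 102014 = ((-16926*1/50286 - 3908/6371) + 60898) + 102014 = ((-2821/8381 - 3908/6371) + 60898) + 102014 = (-50725539/53395351 + 60898) + 102014 = 3251619359659/53395351 + 102014 = 8698692696573/53395351 ≈ 1.6291e+5)
w + S = -158322 + 8698692696573/53395351 = 245033935551/53395351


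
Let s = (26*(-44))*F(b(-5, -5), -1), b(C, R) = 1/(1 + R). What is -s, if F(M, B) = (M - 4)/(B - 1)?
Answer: 2431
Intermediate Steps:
F(M, B) = (-4 + M)/(-1 + B)
s = -2431 (s = (26*(-44))*((-4 + 1/(1 - 5))/(-1 - 1)) = -1144*(-4 + 1/(-4))/(-2) = -(-572)*(-4 - 1/4) = -(-572)*(-17)/4 = -1144*17/8 = -2431)
-s = -1*(-2431) = 2431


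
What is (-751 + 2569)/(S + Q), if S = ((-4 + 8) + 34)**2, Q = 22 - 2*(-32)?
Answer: 101/85 ≈ 1.1882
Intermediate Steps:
Q = 86 (Q = 22 + 64 = 86)
S = 1444 (S = (4 + 34)**2 = 38**2 = 1444)
(-751 + 2569)/(S + Q) = (-751 + 2569)/(1444 + 86) = 1818/1530 = 1818*(1/1530) = 101/85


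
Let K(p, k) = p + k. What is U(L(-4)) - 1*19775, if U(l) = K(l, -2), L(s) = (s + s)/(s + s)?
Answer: -19776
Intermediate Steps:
K(p, k) = k + p
L(s) = 1 (L(s) = (2*s)/((2*s)) = (2*s)*(1/(2*s)) = 1)
U(l) = -2 + l
U(L(-4)) - 1*19775 = (-2 + 1) - 1*19775 = -1 - 19775 = -19776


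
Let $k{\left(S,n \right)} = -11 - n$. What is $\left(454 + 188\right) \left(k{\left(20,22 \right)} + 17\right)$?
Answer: $-10272$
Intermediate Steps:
$\left(454 + 188\right) \left(k{\left(20,22 \right)} + 17\right) = \left(454 + 188\right) \left(\left(-11 - 22\right) + 17\right) = 642 \left(\left(-11 - 22\right) + 17\right) = 642 \left(-33 + 17\right) = 642 \left(-16\right) = -10272$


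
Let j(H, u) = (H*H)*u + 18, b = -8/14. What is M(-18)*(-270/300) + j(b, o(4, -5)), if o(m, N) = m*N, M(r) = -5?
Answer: 1565/98 ≈ 15.969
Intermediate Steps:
b = -4/7 (b = -8*1/14 = -4/7 ≈ -0.57143)
o(m, N) = N*m
j(H, u) = 18 + u*H² (j(H, u) = H²*u + 18 = u*H² + 18 = 18 + u*H²)
M(-18)*(-270/300) + j(b, o(4, -5)) = -(-1350)/300 + (18 + (-5*4)*(-4/7)²) = -(-1350)/300 + (18 - 20*16/49) = -5*(-9/10) + (18 - 320/49) = 9/2 + 562/49 = 1565/98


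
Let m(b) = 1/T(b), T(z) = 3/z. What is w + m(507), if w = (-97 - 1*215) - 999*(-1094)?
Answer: 1092763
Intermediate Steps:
m(b) = b/3 (m(b) = 1/(3/b) = b/3)
w = 1092594 (w = (-97 - 215) + 1092906 = -312 + 1092906 = 1092594)
w + m(507) = 1092594 + (1/3)*507 = 1092594 + 169 = 1092763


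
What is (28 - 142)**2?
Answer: 12996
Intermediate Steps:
(28 - 142)**2 = (-114)**2 = 12996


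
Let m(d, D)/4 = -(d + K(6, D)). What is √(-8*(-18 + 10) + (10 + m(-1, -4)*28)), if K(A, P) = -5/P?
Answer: √46 ≈ 6.7823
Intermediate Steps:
m(d, D) = -4*d + 20/D (m(d, D) = 4*(-(d - 5/D)) = 4*(-d + 5/D) = -4*d + 20/D)
√(-8*(-18 + 10) + (10 + m(-1, -4)*28)) = √(-8*(-18 + 10) + (10 + (-4*(-1) + 20/(-4))*28)) = √(-8*(-8) + (10 + (4 + 20*(-¼))*28)) = √(64 + (10 + (4 - 5)*28)) = √(64 + (10 - 1*28)) = √(64 + (10 - 28)) = √(64 - 18) = √46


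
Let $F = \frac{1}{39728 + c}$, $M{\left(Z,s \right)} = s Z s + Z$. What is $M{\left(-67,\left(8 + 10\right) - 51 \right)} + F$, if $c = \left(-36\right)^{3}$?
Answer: $- \frac{505951841}{6928} \approx -73030.0$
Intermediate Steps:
$c = -46656$
$M{\left(Z,s \right)} = Z + Z s^{2}$ ($M{\left(Z,s \right)} = Z s s + Z = Z s^{2} + Z = Z + Z s^{2}$)
$F = - \frac{1}{6928}$ ($F = \frac{1}{39728 - 46656} = \frac{1}{-6928} = - \frac{1}{6928} \approx -0.00014434$)
$M{\left(-67,\left(8 + 10\right) - 51 \right)} + F = - 67 \left(1 + \left(\left(8 + 10\right) - 51\right)^{2}\right) - \frac{1}{6928} = - 67 \left(1 + \left(18 - 51\right)^{2}\right) - \frac{1}{6928} = - 67 \left(1 + \left(-33\right)^{2}\right) - \frac{1}{6928} = - 67 \left(1 + 1089\right) - \frac{1}{6928} = \left(-67\right) 1090 - \frac{1}{6928} = -73030 - \frac{1}{6928} = - \frac{505951841}{6928}$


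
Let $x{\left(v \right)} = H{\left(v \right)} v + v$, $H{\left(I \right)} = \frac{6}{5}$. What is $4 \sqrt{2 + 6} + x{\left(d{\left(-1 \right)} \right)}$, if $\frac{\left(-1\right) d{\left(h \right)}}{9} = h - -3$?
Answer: $- \frac{198}{5} + 8 \sqrt{2} \approx -28.286$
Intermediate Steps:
$H{\left(I \right)} = \frac{6}{5}$ ($H{\left(I \right)} = 6 \cdot \frac{1}{5} = \frac{6}{5}$)
$d{\left(h \right)} = -27 - 9 h$ ($d{\left(h \right)} = - 9 \left(h - -3\right) = - 9 \left(h + 3\right) = - 9 \left(3 + h\right) = -27 - 9 h$)
$x{\left(v \right)} = \frac{11 v}{5}$ ($x{\left(v \right)} = \frac{6 v}{5} + v = \frac{11 v}{5}$)
$4 \sqrt{2 + 6} + x{\left(d{\left(-1 \right)} \right)} = 4 \sqrt{2 + 6} + \frac{11 \left(-27 - -9\right)}{5} = 4 \sqrt{8} + \frac{11 \left(-27 + 9\right)}{5} = 4 \cdot 2 \sqrt{2} + \frac{11}{5} \left(-18\right) = 8 \sqrt{2} - \frac{198}{5} = - \frac{198}{5} + 8 \sqrt{2}$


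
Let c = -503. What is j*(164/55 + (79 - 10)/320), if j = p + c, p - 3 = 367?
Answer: -299383/704 ≈ -425.26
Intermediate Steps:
p = 370 (p = 3 + 367 = 370)
j = -133 (j = 370 - 503 = -133)
j*(164/55 + (79 - 10)/320) = -133*(164/55 + (79 - 10)/320) = -133*(164*(1/55) + 69*(1/320)) = -133*(164/55 + 69/320) = -133*2251/704 = -299383/704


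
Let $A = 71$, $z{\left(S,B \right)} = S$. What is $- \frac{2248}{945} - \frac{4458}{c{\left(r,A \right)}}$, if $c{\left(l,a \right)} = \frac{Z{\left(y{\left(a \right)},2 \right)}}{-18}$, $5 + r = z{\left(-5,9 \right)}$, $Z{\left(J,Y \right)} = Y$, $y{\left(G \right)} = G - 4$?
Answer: $\frac{37913042}{945} \approx 40120.0$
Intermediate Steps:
$y{\left(G \right)} = -4 + G$
$r = -10$ ($r = -5 - 5 = -10$)
$c{\left(l,a \right)} = - \frac{1}{9}$ ($c{\left(l,a \right)} = \frac{2}{-18} = 2 \left(- \frac{1}{18}\right) = - \frac{1}{9}$)
$- \frac{2248}{945} - \frac{4458}{c{\left(r,A \right)}} = - \frac{2248}{945} - \frac{4458}{- \frac{1}{9}} = \left(-2248\right) \frac{1}{945} - -40122 = - \frac{2248}{945} + 40122 = \frac{37913042}{945}$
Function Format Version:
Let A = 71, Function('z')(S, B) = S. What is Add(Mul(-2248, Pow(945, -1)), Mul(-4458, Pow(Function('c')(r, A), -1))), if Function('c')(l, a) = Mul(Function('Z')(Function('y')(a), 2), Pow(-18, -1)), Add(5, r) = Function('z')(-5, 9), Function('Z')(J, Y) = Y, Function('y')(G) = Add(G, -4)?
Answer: Rational(37913042, 945) ≈ 40120.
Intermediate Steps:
Function('y')(G) = Add(-4, G)
r = -10 (r = Add(-5, -5) = -10)
Function('c')(l, a) = Rational(-1, 9) (Function('c')(l, a) = Mul(2, Pow(-18, -1)) = Mul(2, Rational(-1, 18)) = Rational(-1, 9))
Add(Mul(-2248, Pow(945, -1)), Mul(-4458, Pow(Function('c')(r, A), -1))) = Add(Mul(-2248, Pow(945, -1)), Mul(-4458, Pow(Rational(-1, 9), -1))) = Add(Mul(-2248, Rational(1, 945)), Mul(-4458, -9)) = Add(Rational(-2248, 945), 40122) = Rational(37913042, 945)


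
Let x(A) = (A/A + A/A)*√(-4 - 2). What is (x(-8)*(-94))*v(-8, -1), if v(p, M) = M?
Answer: 188*I*√6 ≈ 460.5*I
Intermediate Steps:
x(A) = 2*I*√6 (x(A) = (1 + 1)*√(-6) = 2*(I*√6) = 2*I*√6)
(x(-8)*(-94))*v(-8, -1) = ((2*I*√6)*(-94))*(-1) = -188*I*√6*(-1) = 188*I*√6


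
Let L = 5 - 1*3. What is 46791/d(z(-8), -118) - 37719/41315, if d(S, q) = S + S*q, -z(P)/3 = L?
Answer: 70618201/1074190 ≈ 65.741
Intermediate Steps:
L = 2 (L = 5 - 3 = 2)
z(P) = -6 (z(P) = -3*2 = -6)
46791/d(z(-8), -118) - 37719/41315 = 46791/((-6*(1 - 118))) - 37719/41315 = 46791/((-6*(-117))) - 37719*1/41315 = 46791/702 - 37719/41315 = 46791*(1/702) - 37719/41315 = 1733/26 - 37719/41315 = 70618201/1074190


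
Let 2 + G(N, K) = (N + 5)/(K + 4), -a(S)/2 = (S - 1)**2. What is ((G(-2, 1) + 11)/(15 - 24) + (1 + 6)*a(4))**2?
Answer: 3632836/225 ≈ 16146.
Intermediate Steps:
a(S) = -2*(-1 + S)**2 (a(S) = -2*(S - 1)**2 = -2*(-1 + S)**2)
G(N, K) = -2 + (5 + N)/(4 + K) (G(N, K) = -2 + (N + 5)/(K + 4) = -2 + (5 + N)/(4 + K))
((G(-2, 1) + 11)/(15 - 24) + (1 + 6)*a(4))**2 = (((-3 - 2 - 2*1)/(4 + 1) + 11)/(15 - 24) + (1 + 6)*(-2*(-1 + 4)**2))**2 = (((-3 - 2 - 2)/5 + 11)/(-9) + 7*(-2*3**2))**2 = (((1/5)*(-7) + 11)*(-1/9) + 7*(-2*9))**2 = ((-7/5 + 11)*(-1/9) + 7*(-18))**2 = ((48/5)*(-1/9) - 126)**2 = (-16/15 - 126)**2 = (-1906/15)**2 = 3632836/225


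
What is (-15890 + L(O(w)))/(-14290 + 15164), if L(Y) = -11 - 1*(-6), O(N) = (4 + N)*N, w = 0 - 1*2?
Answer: -15895/874 ≈ -18.186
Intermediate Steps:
w = -2 (w = 0 - 2 = -2)
O(N) = N*(4 + N)
L(Y) = -5 (L(Y) = -11 + 6 = -5)
(-15890 + L(O(w)))/(-14290 + 15164) = (-15890 - 5)/(-14290 + 15164) = -15895/874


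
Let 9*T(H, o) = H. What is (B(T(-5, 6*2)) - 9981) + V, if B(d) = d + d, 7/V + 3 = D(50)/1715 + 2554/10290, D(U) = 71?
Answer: -250625798/25101 ≈ -9984.7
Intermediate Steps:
T(H, o) = H/9
V = -7203/2789 (V = 7/(-3 + (71/1715 + 2554/10290)) = 7/(-3 + (71*(1/1715) + 2554*(1/10290))) = 7/(-3 + (71/1715 + 1277/5145)) = 7/(-3 + 298/1029) = 7/(-2789/1029) = 7*(-1029/2789) = -7203/2789 ≈ -2.5826)
B(d) = 2*d
(B(T(-5, 6*2)) - 9981) + V = (2*((⅑)*(-5)) - 9981) - 7203/2789 = (2*(-5/9) - 9981) - 7203/2789 = (-10/9 - 9981) - 7203/2789 = -89839/9 - 7203/2789 = -250625798/25101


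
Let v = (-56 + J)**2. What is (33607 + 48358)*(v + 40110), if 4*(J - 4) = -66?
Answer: 14688865685/4 ≈ 3.6722e+9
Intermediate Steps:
J = -25/2 (J = 4 + (1/4)*(-66) = 4 - 33/2 = -25/2 ≈ -12.500)
v = 18769/4 (v = (-56 - 25/2)**2 = (-137/2)**2 = 18769/4 ≈ 4692.3)
(33607 + 48358)*(v + 40110) = (33607 + 48358)*(18769/4 + 40110) = 81965*(179209/4) = 14688865685/4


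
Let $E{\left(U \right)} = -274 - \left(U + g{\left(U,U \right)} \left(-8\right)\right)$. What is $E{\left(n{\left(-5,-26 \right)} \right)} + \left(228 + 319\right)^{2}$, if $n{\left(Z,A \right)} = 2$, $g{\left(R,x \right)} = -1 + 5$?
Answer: $298965$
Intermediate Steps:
$g{\left(R,x \right)} = 4$
$E{\left(U \right)} = -242 - U$ ($E{\left(U \right)} = -274 - \left(U + 4 \left(-8\right)\right) = -274 - \left(U - 32\right) = -274 - \left(-32 + U\right) = -242 - U$)
$E{\left(n{\left(-5,-26 \right)} \right)} + \left(228 + 319\right)^{2} = \left(-242 - 2\right) + \left(228 + 319\right)^{2} = \left(-242 - 2\right) + 547^{2} = -244 + 299209 = 298965$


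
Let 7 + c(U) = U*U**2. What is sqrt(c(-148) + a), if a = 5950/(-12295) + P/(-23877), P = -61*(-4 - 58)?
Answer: 5*I*sqrt(49668406656353772119)/19571181 ≈ 1800.5*I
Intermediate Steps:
P = 3782 (P = -61*(-62) = 3782)
c(U) = -7 + U**3 (c(U) = -7 + U*U**2 = -7 + U**3)
a = -37713568/58713543 (a = 5950/(-12295) + 3782/(-23877) = 5950*(-1/12295) + 3782*(-1/23877) = -1190/2459 - 3782/23877 = -37713568/58713543 ≈ -0.64233)
sqrt(c(-148) + a) = sqrt((-7 + (-148)**3) - 37713568/58713543) = sqrt((-7 - 3241792) - 37713568/58713543) = sqrt(-3241799 - 37713568/58713543) = sqrt(-190337542697425/58713543) = 5*I*sqrt(49668406656353772119)/19571181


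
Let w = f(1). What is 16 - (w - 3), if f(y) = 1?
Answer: 18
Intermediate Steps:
w = 1
16 - (w - 3) = 16 - (1 - 3) = 16 - 1*(-2) = 16 + 2 = 18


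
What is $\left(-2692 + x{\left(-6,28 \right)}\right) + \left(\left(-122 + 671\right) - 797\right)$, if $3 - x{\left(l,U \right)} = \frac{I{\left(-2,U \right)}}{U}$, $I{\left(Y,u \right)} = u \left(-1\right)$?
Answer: $-2936$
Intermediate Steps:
$I{\left(Y,u \right)} = - u$
$x{\left(l,U \right)} = 4$ ($x{\left(l,U \right)} = 3 - \frac{\left(-1\right) U}{U} = 3 - -1 = 3 + 1 = 4$)
$\left(-2692 + x{\left(-6,28 \right)}\right) + \left(\left(-122 + 671\right) - 797\right) = \left(-2692 + 4\right) + \left(\left(-122 + 671\right) - 797\right) = -2688 + \left(549 - 797\right) = -2688 - 248 = -2936$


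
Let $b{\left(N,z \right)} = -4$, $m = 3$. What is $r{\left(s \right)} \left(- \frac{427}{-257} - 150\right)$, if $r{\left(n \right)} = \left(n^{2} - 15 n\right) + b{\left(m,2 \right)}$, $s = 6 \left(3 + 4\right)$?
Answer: $- \frac{43078990}{257} \approx -1.6762 \cdot 10^{5}$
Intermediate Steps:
$s = 42$ ($s = 6 \cdot 7 = 42$)
$r{\left(n \right)} = -4 + n^{2} - 15 n$ ($r{\left(n \right)} = \left(n^{2} - 15 n\right) - 4 = -4 + n^{2} - 15 n$)
$r{\left(s \right)} \left(- \frac{427}{-257} - 150\right) = \left(-4 + 42^{2} - 630\right) \left(- \frac{427}{-257} - 150\right) = \left(-4 + 1764 - 630\right) \left(\left(-427\right) \left(- \frac{1}{257}\right) - 150\right) = 1130 \left(\frac{427}{257} - 150\right) = 1130 \left(- \frac{38123}{257}\right) = - \frac{43078990}{257}$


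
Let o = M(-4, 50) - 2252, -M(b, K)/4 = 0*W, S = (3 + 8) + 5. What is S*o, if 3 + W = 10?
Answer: -36032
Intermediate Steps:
W = 7 (W = -3 + 10 = 7)
S = 16 (S = 11 + 5 = 16)
M(b, K) = 0 (M(b, K) = -0*7 = -4*0 = 0)
o = -2252 (o = 0 - 2252 = -2252)
S*o = 16*(-2252) = -36032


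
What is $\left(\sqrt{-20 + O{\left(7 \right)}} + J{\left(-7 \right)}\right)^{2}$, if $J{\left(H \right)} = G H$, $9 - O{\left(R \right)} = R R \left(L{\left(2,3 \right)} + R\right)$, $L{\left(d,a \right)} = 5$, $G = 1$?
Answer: $\left(7 - i \sqrt{599}\right)^{2} \approx -550.0 - 342.64 i$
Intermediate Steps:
$O{\left(R \right)} = 9 - R^{2} \left(5 + R\right)$ ($O{\left(R \right)} = 9 - R R \left(5 + R\right) = 9 - R^{2} \left(5 + R\right)$)
$J{\left(H \right)} = H$ ($J{\left(H \right)} = 1 H = H$)
$\left(\sqrt{-20 + O{\left(7 \right)}} + J{\left(-7 \right)}\right)^{2} = \left(\sqrt{-20 - \left(334 + 245\right)} - 7\right)^{2} = \left(\sqrt{-20 - 579} - 7\right)^{2} = \left(\sqrt{-599} - 7\right)^{2} = \left(i \sqrt{599} - 7\right)^{2} = \left(-7 + i \sqrt{599}\right)^{2}$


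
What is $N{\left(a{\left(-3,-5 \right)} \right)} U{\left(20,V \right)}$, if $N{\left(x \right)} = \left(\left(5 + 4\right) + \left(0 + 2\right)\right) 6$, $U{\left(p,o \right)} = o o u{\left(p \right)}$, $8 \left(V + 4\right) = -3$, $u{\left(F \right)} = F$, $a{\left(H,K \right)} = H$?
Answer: $\frac{202125}{8} \approx 25266.0$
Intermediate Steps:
$V = - \frac{35}{8}$ ($V = -4 + \frac{1}{8} \left(-3\right) = -4 - \frac{3}{8} = - \frac{35}{8} \approx -4.375$)
$U{\left(p,o \right)} = p o^{2}$ ($U{\left(p,o \right)} = o o p = o^{2} p = p o^{2}$)
$N{\left(x \right)} = 66$ ($N{\left(x \right)} = \left(9 + 2\right) 6 = 11 \cdot 6 = 66$)
$N{\left(a{\left(-3,-5 \right)} \right)} U{\left(20,V \right)} = 66 \cdot 20 \left(- \frac{35}{8}\right)^{2} = 66 \cdot 20 \cdot \frac{1225}{64} = 66 \cdot \frac{6125}{16} = \frac{202125}{8}$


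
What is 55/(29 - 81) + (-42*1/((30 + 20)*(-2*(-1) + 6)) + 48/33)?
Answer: 8347/28600 ≈ 0.29185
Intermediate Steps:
55/(29 - 81) + (-42*1/((30 + 20)*(-2*(-1) + 6)) + 48/33) = 55/(-52) + (-42*1/(50*(2 + 6)) + 48*(1/33)) = -1/52*55 + (-42/(50*8) + 16/11) = -55/52 + (-42/400 + 16/11) = -55/52 + (-42*1/400 + 16/11) = -55/52 + (-21/200 + 16/11) = -55/52 + 2969/2200 = 8347/28600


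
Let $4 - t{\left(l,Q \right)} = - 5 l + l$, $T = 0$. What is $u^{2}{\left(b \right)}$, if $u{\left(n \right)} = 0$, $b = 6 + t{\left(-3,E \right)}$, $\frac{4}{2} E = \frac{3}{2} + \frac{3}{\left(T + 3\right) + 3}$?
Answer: $0$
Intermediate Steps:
$E = 1$ ($E = \frac{\frac{3}{2} + \frac{3}{\left(0 + 3\right) + 3}}{2} = \frac{3 \cdot \frac{1}{2} + \frac{3}{3 + 3}}{2} = \frac{\frac{3}{2} + \frac{3}{6}}{2} = \frac{\frac{3}{2} + 3 \cdot \frac{1}{6}}{2} = \frac{\frac{3}{2} + \frac{1}{2}}{2} = \frac{1}{2} \cdot 2 = 1$)
$t{\left(l,Q \right)} = 4 + 4 l$ ($t{\left(l,Q \right)} = 4 - \left(- 5 l + l\right) = 4 - - 4 l = 4 + 4 l$)
$b = -2$ ($b = 6 + \left(4 + 4 \left(-3\right)\right) = 6 + \left(4 - 12\right) = 6 - 8 = -2$)
$u^{2}{\left(b \right)} = 0^{2} = 0$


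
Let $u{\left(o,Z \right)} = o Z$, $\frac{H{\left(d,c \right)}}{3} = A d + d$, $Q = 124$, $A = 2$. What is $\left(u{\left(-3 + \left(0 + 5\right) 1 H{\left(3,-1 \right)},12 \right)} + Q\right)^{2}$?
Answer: $2917264$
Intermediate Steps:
$H{\left(d,c \right)} = 9 d$ ($H{\left(d,c \right)} = 3 \left(2 d + d\right) = 3 \cdot 3 d = 9 d$)
$u{\left(o,Z \right)} = Z o$
$\left(u{\left(-3 + \left(0 + 5\right) 1 H{\left(3,-1 \right)},12 \right)} + Q\right)^{2} = \left(12 \left(-3 + \left(0 + 5\right) 1 \cdot 9 \cdot 3\right) + 124\right)^{2} = \left(12 \left(-3 + 5 \cdot 1 \cdot 27\right) + 124\right)^{2} = \left(12 \left(-3 + 5 \cdot 27\right) + 124\right)^{2} = \left(12 \left(-3 + 135\right) + 124\right)^{2} = \left(12 \cdot 132 + 124\right)^{2} = \left(1584 + 124\right)^{2} = 1708^{2} = 2917264$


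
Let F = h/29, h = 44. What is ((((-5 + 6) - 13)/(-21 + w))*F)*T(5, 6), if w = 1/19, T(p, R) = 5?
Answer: 25080/5771 ≈ 4.3459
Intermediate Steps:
w = 1/19 ≈ 0.052632
F = 44/29 ≈ 1.5172
((((-5 + 6) - 13)/(-21 + w))*F)*T(5, 6) = ((((-5 + 6) - 13)/(-21 + 1/19))*(44/29))*5 = (((1 - 13)/(-398/19))*(44/29))*5 = (-12*(-19/398)*(44/29))*5 = ((114/199)*(44/29))*5 = (5016/5771)*5 = 25080/5771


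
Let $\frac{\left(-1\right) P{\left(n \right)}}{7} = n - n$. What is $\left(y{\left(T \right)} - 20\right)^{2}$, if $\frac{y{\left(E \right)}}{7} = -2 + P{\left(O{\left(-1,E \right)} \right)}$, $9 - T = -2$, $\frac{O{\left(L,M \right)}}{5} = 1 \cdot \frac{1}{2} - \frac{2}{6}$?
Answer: $1156$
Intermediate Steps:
$O{\left(L,M \right)} = \frac{5}{6}$ ($O{\left(L,M \right)} = 5 \left(1 \cdot \frac{1}{2} - \frac{2}{6}\right) = 5 \left(1 \cdot \frac{1}{2} - \frac{1}{3}\right) = 5 \left(\frac{1}{2} - \frac{1}{3}\right) = 5 \cdot \frac{1}{6} = \frac{5}{6}$)
$P{\left(n \right)} = 0$ ($P{\left(n \right)} = - 7 \left(n - n\right) = \left(-7\right) 0 = 0$)
$T = 11$ ($T = 9 - -2 = 9 + 2 = 11$)
$y{\left(E \right)} = -14$ ($y{\left(E \right)} = 7 \left(-2 + 0\right) = 7 \left(-2\right) = -14$)
$\left(y{\left(T \right)} - 20\right)^{2} = \left(-14 - 20\right)^{2} = \left(-34\right)^{2} = 1156$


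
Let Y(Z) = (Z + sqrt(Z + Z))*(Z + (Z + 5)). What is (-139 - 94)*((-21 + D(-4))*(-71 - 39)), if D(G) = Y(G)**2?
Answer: 1307130 - 3690720*I*sqrt(2) ≈ 1.3071e+6 - 5.2195e+6*I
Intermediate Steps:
Y(Z) = (5 + 2*Z)*(Z + sqrt(2)*sqrt(Z)) (Y(Z) = (Z + sqrt(2*Z))*(Z + (5 + Z)) = (Z + sqrt(2)*sqrt(Z))*(5 + 2*Z) = (5 + 2*Z)*(Z + sqrt(2)*sqrt(Z)))
D(G) = (2*G**2 + 5*G + 2*sqrt(2)*G**(3/2) + 5*sqrt(2)*sqrt(G))**2
(-139 - 94)*((-21 + D(-4))*(-71 - 39)) = (-139 - 94)*((-21 + (2*(-4)**2 + 5*(-4) + 2*sqrt(2)*(-4)**(3/2) + 5*sqrt(2)*sqrt(-4))**2)*(-71 - 39)) = -233*(-21 + (2*16 - 20 + 2*sqrt(2)*(-8*I) + 5*sqrt(2)*(2*I))**2)*(-110) = -233*(-21 + (32 - 20 - 16*I*sqrt(2) + 10*I*sqrt(2))**2)*(-110) = -233*(-21 + (12 - 6*I*sqrt(2))**2)*(-110) = -233*(2310 - 110*(12 - 6*I*sqrt(2))**2) = -538230 + 25630*(12 - 6*I*sqrt(2))**2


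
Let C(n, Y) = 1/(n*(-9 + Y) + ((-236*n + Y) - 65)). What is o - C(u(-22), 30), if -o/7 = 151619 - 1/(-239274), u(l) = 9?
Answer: -17867153660402/16834635 ≈ -1.0613e+6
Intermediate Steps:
o = -36278484607/34182 (o = -7*(151619 - 1/(-239274)) = -7*(151619 - 1*(-1/239274)) = -7*(151619 + 1/239274) = -7*36278484607/239274 = -36278484607/34182 ≈ -1.0613e+6)
C(n, Y) = 1/(-65 + Y - 236*n + n*(-9 + Y)) (C(n, Y) = 1/(n*(-9 + Y) + ((Y - 236*n) - 65)) = 1/(n*(-9 + Y) + (-65 + Y - 236*n)) = 1/(-65 + Y - 236*n + n*(-9 + Y)))
o - C(u(-22), 30) = -36278484607/34182 - 1/(-65 + 30 - 245*9 + 30*9) = -36278484607/34182 - 1/(-65 + 30 - 2205 + 270) = -36278484607/34182 - 1/(-1970) = -36278484607/34182 - 1*(-1/1970) = -36278484607/34182 + 1/1970 = -17867153660402/16834635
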